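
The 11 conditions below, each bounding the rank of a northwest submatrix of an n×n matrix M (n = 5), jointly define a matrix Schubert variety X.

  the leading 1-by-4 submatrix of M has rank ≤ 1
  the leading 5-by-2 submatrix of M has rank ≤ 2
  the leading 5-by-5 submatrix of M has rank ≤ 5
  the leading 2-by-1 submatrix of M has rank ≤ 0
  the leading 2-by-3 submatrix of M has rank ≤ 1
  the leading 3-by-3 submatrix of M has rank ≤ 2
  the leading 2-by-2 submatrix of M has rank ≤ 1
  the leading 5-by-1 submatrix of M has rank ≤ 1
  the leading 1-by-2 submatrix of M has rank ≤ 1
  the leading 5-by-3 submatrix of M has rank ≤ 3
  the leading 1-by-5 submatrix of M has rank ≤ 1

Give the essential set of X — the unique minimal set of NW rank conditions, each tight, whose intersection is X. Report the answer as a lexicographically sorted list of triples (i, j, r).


Rank table r_w(5×5) implied by the 11 constraints:

  i=1: 0 1 1 1 1
  i=2: 0 1 1 2 2
  i=3: 1 2 2 3 3
  i=4: 1 2 3 4 4
  i=5: 1 2 3 4 5

hence w(1..5) = (2, 4, 1, 3, 5).

Rothe diagram D(w) (3 cells), 2 SE-corners (essential conditions):

[(2, 1, 0), (2, 3, 1)]


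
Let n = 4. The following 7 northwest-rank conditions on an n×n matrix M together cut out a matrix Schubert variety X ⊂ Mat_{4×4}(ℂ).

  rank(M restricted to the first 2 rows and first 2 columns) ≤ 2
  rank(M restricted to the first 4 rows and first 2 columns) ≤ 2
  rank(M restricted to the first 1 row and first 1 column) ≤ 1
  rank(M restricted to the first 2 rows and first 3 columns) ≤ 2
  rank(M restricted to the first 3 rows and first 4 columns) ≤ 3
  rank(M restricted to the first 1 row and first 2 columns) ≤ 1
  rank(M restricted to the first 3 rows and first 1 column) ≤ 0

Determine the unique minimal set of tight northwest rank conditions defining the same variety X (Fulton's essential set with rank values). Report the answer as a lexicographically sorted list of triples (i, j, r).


Propagating the 7 rank bounds to every northwest block:

  i=1: 0 1 1 1
  i=2: 0 1 2 2
  i=3: 0 1 2 3
  i=4: 1 2 3 4

the unique w with this rank table is (2, 3, 4, 1).

1 SE-corner of the 3-cell Rothe diagram gives Ess(w):

[(3, 1, 0)]


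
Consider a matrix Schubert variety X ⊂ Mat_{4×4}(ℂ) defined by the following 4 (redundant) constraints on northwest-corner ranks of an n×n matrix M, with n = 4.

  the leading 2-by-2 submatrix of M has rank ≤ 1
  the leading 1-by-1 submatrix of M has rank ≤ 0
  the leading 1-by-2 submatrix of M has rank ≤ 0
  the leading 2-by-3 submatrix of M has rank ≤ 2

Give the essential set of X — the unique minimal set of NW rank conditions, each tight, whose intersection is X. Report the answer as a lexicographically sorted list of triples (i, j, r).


Computing R[i][j] = min implied NW-rank bound (n=4, 4 conditions):

  row 1: 0 | 0 | 1 | 1
  row 2: 1 | 1 | 2 | 2
  row 3: 1 | 2 | 3 | 3
  row 4: 1 | 2 | 3 | 4

reading off 1-entries of Δ²R: w = (3, 1, 2, 4).

Rothe diagram D(w) (2 cells), 1 SE-corner (essential condition):

[(1, 2, 0)]


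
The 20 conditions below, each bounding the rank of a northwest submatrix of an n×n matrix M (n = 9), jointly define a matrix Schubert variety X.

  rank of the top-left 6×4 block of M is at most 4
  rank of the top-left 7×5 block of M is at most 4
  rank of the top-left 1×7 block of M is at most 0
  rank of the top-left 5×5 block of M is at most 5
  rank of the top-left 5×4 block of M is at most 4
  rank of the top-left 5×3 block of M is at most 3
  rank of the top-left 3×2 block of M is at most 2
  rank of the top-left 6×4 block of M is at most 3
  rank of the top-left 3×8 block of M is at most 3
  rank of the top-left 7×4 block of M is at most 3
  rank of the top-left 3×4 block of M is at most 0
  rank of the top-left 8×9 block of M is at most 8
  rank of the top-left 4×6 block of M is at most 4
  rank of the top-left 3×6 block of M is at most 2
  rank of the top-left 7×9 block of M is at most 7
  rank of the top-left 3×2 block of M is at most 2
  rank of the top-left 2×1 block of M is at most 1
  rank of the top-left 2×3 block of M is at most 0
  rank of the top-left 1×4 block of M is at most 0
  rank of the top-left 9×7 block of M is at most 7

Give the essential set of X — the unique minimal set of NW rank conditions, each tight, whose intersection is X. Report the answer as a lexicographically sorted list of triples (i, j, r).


Reconstructing r_w from the 20 given conditions:

  row 1: 0 | 0 | 0 | 0 | 0 | 0 | 0 | 1 | 1
  row 2: 0 | 0 | 0 | 0 | 1 | 1 | 1 | 2 | 2
  row 3: 0 | 0 | 0 | 0 | 1 | 2 | 2 | 3 | 3
  row 4: 1 | 1 | 1 | 1 | 2 | 3 | 3 | 4 | 4
  row 5: 1 | 2 | 2 | 2 | 3 | 4 | 4 | 5 | 5
  row 6: 1 | 2 | 3 | 3 | 4 | 5 | 5 | 6 | 6
  row 7: 1 | 2 | 3 | 3 | 4 | 5 | 6 | 7 | 7
  row 8: 1 | 2 | 3 | 4 | 5 | 6 | 7 | 8 | 8
  row 9: 1 | 2 | 3 | 4 | 5 | 6 | 7 | 8 | 9

so w = (8, 5, 6, 1, 2, 3, 7, 4, 9).

|D(w)|=16, |Ess(w)|=3:

[(1, 7, 0), (3, 4, 0), (7, 4, 3)]


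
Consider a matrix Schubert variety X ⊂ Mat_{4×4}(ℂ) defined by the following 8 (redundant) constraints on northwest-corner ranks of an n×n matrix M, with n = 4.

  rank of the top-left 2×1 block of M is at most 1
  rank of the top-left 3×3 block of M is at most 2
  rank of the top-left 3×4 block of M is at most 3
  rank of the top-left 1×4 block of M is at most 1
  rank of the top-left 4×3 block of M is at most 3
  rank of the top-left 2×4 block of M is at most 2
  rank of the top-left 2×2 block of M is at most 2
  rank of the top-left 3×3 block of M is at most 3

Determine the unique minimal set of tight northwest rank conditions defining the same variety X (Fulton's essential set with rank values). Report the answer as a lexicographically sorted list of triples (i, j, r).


Recovering R(i,j) via the rank-extension bound from the 8 conditions:

  row 1: 1 | 1 | 1 | 1
  row 2: 1 | 2 | 2 | 2
  row 3: 1 | 2 | 2 | 3
  row 4: 1 | 2 | 3 | 4

second differences of R give the permutation w = (1, 2, 4, 3).

1 SE-corner of the 1-cell Rothe diagram gives Ess(w):

[(3, 3, 2)]


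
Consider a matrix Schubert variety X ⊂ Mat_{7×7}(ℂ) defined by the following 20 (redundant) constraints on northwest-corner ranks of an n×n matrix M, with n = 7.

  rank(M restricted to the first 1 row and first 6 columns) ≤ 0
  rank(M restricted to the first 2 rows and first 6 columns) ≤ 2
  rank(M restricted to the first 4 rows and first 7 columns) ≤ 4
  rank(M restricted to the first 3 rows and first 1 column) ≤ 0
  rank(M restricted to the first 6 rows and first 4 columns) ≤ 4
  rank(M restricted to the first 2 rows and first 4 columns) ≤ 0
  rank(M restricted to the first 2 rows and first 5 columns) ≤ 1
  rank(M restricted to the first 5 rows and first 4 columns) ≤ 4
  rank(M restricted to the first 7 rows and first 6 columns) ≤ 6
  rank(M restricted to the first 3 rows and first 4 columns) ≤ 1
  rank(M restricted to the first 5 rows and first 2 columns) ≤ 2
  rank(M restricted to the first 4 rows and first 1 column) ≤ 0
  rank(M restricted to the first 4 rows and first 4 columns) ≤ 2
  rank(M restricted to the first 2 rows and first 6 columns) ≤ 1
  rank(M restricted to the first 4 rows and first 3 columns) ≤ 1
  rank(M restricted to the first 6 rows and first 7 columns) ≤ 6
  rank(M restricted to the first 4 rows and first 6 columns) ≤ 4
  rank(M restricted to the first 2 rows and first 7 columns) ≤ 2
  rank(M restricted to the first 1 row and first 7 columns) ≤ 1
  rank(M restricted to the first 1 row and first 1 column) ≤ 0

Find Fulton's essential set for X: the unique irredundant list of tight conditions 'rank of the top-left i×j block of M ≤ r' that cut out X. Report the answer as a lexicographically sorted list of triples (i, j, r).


Reconstructing r_w from the 20 given conditions:

  0  0  0  0  0  0  1
  0  0  0  0  1  1  2
  0  1  1  1  2  2  3
  0  1  1  2  3  3  4
  1  2  2  3  4  4  5
  1  2  3  4  5  5  6
  1  2  3  4  5  6  7

reading off 1-entries of Δ²R: w = (7, 5, 2, 4, 1, 3, 6).

Rothe diagram D(w) (13 cells), 4 SE-corners (essential conditions):

[(1, 6, 0), (2, 4, 0), (4, 1, 0), (4, 3, 1)]


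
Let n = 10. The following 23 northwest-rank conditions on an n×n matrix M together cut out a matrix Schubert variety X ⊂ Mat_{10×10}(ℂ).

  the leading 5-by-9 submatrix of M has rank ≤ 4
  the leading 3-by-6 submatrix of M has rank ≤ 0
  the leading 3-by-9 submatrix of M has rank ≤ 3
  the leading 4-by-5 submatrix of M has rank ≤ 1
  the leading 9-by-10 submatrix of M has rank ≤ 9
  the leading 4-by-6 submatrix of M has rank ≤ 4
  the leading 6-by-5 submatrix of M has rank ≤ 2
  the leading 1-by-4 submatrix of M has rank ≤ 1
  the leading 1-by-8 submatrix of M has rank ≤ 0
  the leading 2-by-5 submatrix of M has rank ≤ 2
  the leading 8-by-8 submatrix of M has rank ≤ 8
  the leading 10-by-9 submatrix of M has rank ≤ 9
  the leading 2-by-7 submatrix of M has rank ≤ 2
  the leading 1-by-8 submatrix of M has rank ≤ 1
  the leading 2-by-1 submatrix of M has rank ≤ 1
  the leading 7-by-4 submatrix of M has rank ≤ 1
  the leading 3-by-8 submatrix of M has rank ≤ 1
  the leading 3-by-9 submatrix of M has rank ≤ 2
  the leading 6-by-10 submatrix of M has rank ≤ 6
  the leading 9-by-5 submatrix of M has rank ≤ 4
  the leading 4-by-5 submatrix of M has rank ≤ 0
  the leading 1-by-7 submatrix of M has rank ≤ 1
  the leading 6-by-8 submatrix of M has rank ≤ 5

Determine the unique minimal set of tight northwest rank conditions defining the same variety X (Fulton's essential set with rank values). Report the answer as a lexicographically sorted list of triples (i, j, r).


Propagating the 23 rank bounds to every northwest block:

  row 1: 0, 0, 0, 0, 0, 0, 0, 0, 1, 1
  row 2: 0, 0, 0, 0, 0, 0, 1, 1, 2, 2
  row 3: 0, 0, 0, 0, 0, 0, 1, 1, 2, 3
  row 4: 0, 0, 0, 0, 0, 1, 2, 2, 3, 4
  row 5: 1, 1, 1, 1, 1, 2, 3, 3, 4, 5
  row 6: 1, 1, 1, 1, 2, 3, 4, 4, 5, 6
  row 7: 1, 1, 1, 1, 2, 3, 4, 5, 6, 7
  row 8: 1, 2, 2, 2, 3, 4, 5, 6, 7, 8
  row 9: 1, 2, 3, 3, 4, 5, 6, 7, 8, 9
  row 10: 1, 2, 3, 4, 5, 6, 7, 8, 9, 10

the unique w with this rank table is (9, 7, 10, 6, 1, 5, 8, 2, 3, 4).

D(w) has 32 cells with 5 SE-corners; essential set:

[(1, 8, 0), (3, 6, 0), (3, 8, 1), (4, 5, 0), (7, 4, 1)]


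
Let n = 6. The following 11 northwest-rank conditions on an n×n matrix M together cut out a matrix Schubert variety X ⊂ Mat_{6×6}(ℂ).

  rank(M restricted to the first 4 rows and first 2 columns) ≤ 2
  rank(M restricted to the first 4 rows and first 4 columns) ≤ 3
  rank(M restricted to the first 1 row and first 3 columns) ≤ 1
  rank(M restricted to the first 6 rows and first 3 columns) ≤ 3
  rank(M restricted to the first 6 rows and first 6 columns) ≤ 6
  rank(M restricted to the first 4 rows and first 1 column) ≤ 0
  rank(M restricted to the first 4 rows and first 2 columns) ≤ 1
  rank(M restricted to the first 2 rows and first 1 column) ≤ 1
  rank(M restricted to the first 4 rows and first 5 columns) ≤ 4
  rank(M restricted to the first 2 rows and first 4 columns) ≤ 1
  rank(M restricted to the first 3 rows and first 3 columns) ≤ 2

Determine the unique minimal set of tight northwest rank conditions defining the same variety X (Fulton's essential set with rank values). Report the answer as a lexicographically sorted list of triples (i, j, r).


Computing R[i][j] = min implied NW-rank bound (n=6, 11 conditions):

  R[1]: 0  1  1  1  1  1
  R[2]: 0  1  1  1  2  2
  R[3]: 0  1  2  2  3  3
  R[4]: 0  1  2  3  4  4
  R[5]: 1  2  3  4  5  5
  R[6]: 1  2  3  4  5  6

giving w = (2, 5, 3, 4, 1, 6) via Δ²R.

Fulton essential set (2 of the 6 Rothe cells):

[(2, 4, 1), (4, 1, 0)]


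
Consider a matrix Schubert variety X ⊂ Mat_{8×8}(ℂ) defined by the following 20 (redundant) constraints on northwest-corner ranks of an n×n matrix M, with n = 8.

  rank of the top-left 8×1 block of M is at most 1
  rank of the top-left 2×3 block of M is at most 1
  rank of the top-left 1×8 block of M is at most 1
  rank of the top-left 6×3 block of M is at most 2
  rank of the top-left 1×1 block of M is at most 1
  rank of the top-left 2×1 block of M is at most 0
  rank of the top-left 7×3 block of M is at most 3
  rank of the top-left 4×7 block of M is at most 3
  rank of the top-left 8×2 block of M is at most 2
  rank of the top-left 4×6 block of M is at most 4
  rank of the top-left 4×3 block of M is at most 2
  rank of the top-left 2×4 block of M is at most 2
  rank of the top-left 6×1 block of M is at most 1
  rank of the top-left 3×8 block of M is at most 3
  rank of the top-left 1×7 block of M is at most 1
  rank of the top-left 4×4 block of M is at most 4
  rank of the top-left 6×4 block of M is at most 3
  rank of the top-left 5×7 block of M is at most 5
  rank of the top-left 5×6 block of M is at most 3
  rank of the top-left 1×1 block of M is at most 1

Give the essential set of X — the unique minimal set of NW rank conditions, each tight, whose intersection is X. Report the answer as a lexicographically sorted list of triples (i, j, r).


Computing R[i][j] = min implied NW-rank bound (n=8, 20 conditions):

  row 1: 0 1 1 1 1 1 1 1
  row 2: 0 1 1 2 2 2 2 2
  row 3: 1 2 2 3 3 3 3 3
  row 4: 1 2 2 3 3 3 3 4
  row 5: 1 2 2 3 3 3 4 5
  row 6: 1 2 2 3 4 4 5 6
  row 7: 1 2 3 4 5 5 6 7
  row 8: 1 2 3 4 5 6 7 8

so w = (2, 4, 1, 8, 7, 5, 3, 6).

Fulton essential set (5 of the 11 Rothe cells):

[(2, 1, 0), (2, 3, 1), (4, 7, 3), (5, 6, 3), (6, 3, 2)]


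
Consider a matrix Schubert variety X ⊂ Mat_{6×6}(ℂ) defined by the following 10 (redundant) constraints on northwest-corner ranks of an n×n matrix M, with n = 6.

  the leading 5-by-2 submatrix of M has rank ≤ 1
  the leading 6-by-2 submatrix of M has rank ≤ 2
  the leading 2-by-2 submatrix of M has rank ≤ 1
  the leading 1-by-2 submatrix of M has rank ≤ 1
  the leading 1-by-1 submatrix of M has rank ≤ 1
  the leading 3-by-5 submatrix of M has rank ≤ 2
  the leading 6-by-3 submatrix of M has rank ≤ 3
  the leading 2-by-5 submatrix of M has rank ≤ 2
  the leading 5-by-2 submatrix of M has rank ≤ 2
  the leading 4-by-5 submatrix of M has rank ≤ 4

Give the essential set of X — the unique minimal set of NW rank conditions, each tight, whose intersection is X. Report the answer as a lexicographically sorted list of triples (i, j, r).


Reconstructing r_w from the 10 given conditions:

  R[1]: 1 | 1 | 1 | 1 | 1 | 1
  R[2]: 1 | 1 | 2 | 2 | 2 | 2
  R[3]: 1 | 1 | 2 | 2 | 2 | 3
  R[4]: 1 | 1 | 2 | 3 | 3 | 4
  R[5]: 1 | 1 | 2 | 3 | 4 | 5
  R[6]: 1 | 2 | 3 | 4 | 5 | 6

so w = (1, 3, 6, 4, 5, 2).

Fulton essential set (2 of the 6 Rothe cells):

[(3, 5, 2), (5, 2, 1)]


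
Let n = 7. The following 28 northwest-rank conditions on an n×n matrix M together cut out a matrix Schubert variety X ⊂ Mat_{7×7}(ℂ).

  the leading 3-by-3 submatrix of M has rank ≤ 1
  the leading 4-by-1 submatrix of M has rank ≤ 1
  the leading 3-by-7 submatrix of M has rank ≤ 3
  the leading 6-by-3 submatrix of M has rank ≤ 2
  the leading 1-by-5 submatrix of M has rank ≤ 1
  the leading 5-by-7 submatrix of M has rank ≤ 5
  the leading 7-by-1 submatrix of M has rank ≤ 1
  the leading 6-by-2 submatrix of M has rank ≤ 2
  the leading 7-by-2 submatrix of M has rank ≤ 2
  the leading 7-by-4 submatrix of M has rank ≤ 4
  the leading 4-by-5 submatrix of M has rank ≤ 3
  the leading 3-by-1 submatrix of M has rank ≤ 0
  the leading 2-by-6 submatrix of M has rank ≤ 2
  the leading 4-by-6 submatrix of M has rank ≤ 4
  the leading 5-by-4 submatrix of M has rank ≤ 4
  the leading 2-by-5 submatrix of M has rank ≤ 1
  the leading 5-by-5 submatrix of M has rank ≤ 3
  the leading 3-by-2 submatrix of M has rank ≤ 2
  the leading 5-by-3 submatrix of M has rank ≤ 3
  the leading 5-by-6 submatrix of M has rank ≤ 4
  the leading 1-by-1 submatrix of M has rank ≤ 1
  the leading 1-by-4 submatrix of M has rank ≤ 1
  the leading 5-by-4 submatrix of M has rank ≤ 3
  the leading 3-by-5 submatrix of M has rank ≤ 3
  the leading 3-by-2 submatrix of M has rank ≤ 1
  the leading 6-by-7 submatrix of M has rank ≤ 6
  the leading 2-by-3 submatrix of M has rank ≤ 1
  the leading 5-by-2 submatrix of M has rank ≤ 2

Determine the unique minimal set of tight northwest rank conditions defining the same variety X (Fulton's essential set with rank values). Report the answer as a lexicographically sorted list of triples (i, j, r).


Rank table r_w(7×7) implied by the 28 constraints:

  row 1: 0, 1, 1, 1, 1, 1, 1
  row 2: 0, 1, 1, 1, 1, 2, 2
  row 3: 0, 1, 1, 2, 2, 3, 3
  row 4: 1, 2, 2, 3, 3, 4, 4
  row 5: 1, 2, 2, 3, 3, 4, 5
  row 6: 1, 2, 2, 3, 4, 5, 6
  row 7: 1, 2, 3, 4, 5, 6, 7

so w = (2, 6, 4, 1, 7, 5, 3).

Fulton essential set (5 of the 10 Rothe cells):

[(2, 5, 1), (3, 1, 0), (3, 3, 1), (5, 5, 3), (6, 3, 2)]


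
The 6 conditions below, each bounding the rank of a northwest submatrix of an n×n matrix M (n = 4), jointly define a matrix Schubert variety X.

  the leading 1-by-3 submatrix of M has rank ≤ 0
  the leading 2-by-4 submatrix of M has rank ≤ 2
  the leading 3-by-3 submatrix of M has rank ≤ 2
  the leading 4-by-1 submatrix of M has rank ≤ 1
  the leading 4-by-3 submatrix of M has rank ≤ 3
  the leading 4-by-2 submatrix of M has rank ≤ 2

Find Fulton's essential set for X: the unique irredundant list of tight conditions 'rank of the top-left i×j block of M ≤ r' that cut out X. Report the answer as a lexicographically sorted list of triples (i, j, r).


The tightest implied rank at each (i,j), from the 6 conditions:

  0 | 0 | 0 | 1
  1 | 1 | 1 | 2
  1 | 2 | 2 | 3
  1 | 2 | 3 | 4

hence w(1..4) = (4, 1, 2, 3).

D(w) has 3 cells with 1 SE-corner; essential set:

[(1, 3, 0)]


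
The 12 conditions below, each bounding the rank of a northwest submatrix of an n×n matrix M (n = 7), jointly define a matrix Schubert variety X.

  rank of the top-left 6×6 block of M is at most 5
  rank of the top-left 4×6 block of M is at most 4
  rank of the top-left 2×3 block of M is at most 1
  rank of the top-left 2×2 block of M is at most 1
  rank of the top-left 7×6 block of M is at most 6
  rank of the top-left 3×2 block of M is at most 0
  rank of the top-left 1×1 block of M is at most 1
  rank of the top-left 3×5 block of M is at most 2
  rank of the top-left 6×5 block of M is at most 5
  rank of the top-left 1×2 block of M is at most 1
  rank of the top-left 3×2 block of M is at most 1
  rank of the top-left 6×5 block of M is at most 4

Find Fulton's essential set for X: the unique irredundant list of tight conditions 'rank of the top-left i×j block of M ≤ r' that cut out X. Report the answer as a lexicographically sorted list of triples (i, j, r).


Computing R[i][j] = min implied NW-rank bound (n=7, 12 conditions):

  row 1: 0 0 1 1 1 1 1
  row 2: 0 0 1 2 2 2 2
  row 3: 0 0 1 2 2 3 3
  row 4: 1 1 2 3 3 4 4
  row 5: 1 2 3 4 4 5 5
  row 6: 1 2 3 4 4 5 6
  row 7: 1 2 3 4 5 6 7

reading off 1-entries of Δ²R: w = (3, 4, 6, 1, 2, 7, 5).

D(w) has 8 cells with 3 SE-corners; essential set:

[(3, 2, 0), (3, 5, 2), (6, 5, 4)]


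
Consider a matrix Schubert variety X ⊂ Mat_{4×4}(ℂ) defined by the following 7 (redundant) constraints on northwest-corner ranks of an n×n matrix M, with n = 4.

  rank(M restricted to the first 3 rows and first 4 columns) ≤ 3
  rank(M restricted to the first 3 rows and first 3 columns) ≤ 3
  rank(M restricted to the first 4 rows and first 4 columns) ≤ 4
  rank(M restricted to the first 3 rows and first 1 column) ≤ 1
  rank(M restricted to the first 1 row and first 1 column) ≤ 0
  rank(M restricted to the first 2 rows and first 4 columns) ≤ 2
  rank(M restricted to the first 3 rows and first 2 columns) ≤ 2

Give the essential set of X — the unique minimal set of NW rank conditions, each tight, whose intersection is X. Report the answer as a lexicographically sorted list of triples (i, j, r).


Computing R[i][j] = min implied NW-rank bound (n=4, 7 conditions):

  i=1: 0 | 1 | 1 | 1
  i=2: 1 | 2 | 2 | 2
  i=3: 1 | 2 | 3 | 3
  i=4: 1 | 2 | 3 | 4

giving w = (2, 1, 3, 4) via Δ²R.

Fulton essential set (the sole Rothe cell):

[(1, 1, 0)]


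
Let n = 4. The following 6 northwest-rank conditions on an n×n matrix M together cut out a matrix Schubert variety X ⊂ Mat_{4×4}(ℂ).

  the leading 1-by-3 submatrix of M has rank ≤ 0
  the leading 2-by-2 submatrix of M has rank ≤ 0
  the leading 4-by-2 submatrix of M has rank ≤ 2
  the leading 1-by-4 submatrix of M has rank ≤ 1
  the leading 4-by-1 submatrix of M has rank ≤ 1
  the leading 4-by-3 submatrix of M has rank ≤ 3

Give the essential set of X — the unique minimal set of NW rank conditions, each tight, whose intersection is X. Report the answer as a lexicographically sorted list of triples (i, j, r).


Recovering R(i,j) via the rank-extension bound from the 6 conditions:

  i=1: 0 0 0 1
  i=2: 0 0 1 2
  i=3: 1 1 2 3
  i=4: 1 2 3 4

hence w(1..4) = (4, 3, 1, 2).

Rothe diagram D(w) (5 cells), 2 SE-corners (essential conditions):

[(1, 3, 0), (2, 2, 0)]


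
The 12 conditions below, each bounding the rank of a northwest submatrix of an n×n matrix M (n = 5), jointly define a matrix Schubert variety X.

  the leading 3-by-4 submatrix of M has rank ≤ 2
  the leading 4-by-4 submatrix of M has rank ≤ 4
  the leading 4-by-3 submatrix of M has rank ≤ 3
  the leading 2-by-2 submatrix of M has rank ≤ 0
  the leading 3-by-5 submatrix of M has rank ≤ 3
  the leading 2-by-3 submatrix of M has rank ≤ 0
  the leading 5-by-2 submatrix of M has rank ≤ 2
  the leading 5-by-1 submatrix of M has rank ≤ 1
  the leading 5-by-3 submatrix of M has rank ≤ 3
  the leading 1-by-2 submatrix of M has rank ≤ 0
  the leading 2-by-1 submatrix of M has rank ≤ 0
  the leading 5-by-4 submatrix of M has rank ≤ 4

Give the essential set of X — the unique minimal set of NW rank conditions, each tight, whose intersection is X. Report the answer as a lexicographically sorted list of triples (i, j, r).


Reconstructing r_w from the 12 given conditions:

  0  0  0  1  1
  0  0  0  1  2
  1  1  1  2  3
  1  2  2  3  4
  1  2  3  4  5

hence w(1..5) = (4, 5, 1, 2, 3).

ℓ(w)=6; the 1 essential cell (i,j,r):

[(2, 3, 0)]


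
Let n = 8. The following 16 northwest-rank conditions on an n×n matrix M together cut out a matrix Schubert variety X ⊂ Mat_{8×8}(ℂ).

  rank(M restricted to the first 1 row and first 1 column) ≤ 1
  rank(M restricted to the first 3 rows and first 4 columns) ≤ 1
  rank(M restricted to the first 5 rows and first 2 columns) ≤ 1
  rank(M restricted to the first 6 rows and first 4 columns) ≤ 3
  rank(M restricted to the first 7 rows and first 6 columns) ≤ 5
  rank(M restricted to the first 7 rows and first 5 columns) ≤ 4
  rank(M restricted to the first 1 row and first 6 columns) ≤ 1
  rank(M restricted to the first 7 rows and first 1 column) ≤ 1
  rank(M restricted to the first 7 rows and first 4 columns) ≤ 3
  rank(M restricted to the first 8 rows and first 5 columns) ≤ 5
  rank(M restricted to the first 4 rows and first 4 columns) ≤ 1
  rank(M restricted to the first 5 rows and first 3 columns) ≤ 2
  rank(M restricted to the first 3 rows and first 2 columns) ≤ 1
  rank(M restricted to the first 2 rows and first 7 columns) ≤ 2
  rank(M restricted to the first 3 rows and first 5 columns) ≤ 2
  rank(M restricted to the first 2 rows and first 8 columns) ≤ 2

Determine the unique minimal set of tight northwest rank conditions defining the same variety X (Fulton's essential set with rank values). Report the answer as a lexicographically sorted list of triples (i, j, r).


Recovering R(i,j) via the rank-extension bound from the 16 conditions:

  1 | 1 | 1 | 1 | 1 | 1 | 1 | 1
  1 | 1 | 1 | 1 | 2 | 2 | 2 | 2
  1 | 1 | 1 | 1 | 2 | 3 | 3 | 3
  1 | 1 | 1 | 1 | 2 | 3 | 4 | 4
  1 | 1 | 2 | 2 | 3 | 4 | 5 | 5
  1 | 2 | 3 | 3 | 4 | 5 | 6 | 6
  1 | 2 | 3 | 3 | 4 | 5 | 6 | 7
  1 | 2 | 3 | 4 | 5 | 6 | 7 | 8

so w = (1, 5, 6, 7, 3, 2, 8, 4).

Fulton essential set (3 of the 11 Rothe cells):

[(4, 4, 1), (5, 2, 1), (7, 4, 3)]


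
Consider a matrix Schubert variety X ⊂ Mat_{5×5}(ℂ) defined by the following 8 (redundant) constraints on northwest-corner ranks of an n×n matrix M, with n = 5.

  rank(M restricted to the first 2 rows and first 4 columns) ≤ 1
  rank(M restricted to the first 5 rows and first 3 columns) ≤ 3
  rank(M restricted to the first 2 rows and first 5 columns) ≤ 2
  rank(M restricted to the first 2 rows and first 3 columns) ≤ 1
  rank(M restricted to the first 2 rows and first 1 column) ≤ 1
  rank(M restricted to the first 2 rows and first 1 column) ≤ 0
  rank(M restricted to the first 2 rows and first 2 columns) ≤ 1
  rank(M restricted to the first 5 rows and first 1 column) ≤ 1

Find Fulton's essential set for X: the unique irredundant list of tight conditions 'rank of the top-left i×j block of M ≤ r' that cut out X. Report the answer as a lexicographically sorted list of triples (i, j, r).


Recovering R(i,j) via the rank-extension bound from the 8 conditions:

  0 | 1 | 1 | 1 | 1
  0 | 1 | 1 | 1 | 2
  1 | 2 | 2 | 2 | 3
  1 | 2 | 3 | 3 | 4
  1 | 2 | 3 | 4 | 5

the unique w with this rank table is (2, 5, 1, 3, 4).

Rothe diagram D(w) (4 cells), 2 SE-corners (essential conditions):

[(2, 1, 0), (2, 4, 1)]


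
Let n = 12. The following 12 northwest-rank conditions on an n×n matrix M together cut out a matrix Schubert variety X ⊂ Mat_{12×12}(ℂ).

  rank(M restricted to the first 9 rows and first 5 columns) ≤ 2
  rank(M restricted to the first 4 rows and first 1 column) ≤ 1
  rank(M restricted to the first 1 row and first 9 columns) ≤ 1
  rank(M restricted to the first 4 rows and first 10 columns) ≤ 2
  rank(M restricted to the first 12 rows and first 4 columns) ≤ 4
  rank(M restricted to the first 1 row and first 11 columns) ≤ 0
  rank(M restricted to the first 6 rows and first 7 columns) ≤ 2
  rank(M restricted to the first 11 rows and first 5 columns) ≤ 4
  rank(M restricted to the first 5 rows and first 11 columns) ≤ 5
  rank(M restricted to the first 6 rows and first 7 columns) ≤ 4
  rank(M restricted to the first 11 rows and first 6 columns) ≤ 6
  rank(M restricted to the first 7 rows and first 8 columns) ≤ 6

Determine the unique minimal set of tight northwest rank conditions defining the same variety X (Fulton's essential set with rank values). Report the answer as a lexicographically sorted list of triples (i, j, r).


Recovering R(i,j) via the rank-extension bound from the 12 conditions:

  0  0  0  0  0  0  0  0  0  0  0  1
  1  1  1  1  1  1  1  1  1  1  1  2
  1  2  2  2  2  2  2  2  2  2  2  3
  1  2  2  2  2  2  2  2  2  2  3  4
  1  2  2  2  2  2  2  3  3  3  4  5
  1  2  2  2  2  2  2  3  4  4  5  6
  1  2  2  2  2  3  3  4  5  5  6  7
  1  2  2  2  2  3  4  5  6  6  7  8
  1  2  2  2  2  3  4  5  6  7  8  9
  1  2  3  3  3  4  5  6  7  8  9  10
  1  2  3  4  4  5  6  7  8  9  10  11
  1  2  3  4  5  6  7  8  9  10  11  12

so w = (12, 1, 2, 11, 8, 9, 6, 7, 10, 3, 4, 5).

Rothe diagram D(w) (38 cells), 4 SE-corners (essential conditions):

[(1, 11, 0), (4, 10, 2), (6, 7, 2), (9, 5, 2)]


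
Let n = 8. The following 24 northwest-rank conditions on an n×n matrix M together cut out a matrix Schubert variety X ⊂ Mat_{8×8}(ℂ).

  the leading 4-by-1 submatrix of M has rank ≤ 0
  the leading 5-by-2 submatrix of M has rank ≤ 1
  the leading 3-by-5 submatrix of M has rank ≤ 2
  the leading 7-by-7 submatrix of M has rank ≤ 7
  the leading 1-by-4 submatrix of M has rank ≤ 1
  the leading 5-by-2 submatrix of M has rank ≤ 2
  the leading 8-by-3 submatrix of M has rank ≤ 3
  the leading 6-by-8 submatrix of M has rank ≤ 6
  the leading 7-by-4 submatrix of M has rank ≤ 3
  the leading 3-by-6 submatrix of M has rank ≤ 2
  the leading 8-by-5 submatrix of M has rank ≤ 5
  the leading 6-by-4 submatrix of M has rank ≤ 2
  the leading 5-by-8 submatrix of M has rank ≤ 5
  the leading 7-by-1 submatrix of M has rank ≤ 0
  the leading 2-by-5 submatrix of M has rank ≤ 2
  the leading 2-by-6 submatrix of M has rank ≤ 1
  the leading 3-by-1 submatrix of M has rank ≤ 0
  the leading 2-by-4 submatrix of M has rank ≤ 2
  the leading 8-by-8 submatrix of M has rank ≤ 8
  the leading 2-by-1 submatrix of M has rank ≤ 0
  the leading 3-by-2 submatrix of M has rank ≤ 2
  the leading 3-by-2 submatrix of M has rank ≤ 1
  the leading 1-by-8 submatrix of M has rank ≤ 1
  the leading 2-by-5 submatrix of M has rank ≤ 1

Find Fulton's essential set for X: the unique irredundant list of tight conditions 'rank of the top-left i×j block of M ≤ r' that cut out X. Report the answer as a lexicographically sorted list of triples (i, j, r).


Reconstructing r_w from the 24 given conditions:

  i=1: 0  1  1  1  1  1  1  1
  i=2: 0  1  1  1  1  1  2  2
  i=3: 0  1  2  2  2  2  3  3
  i=4: 0  1  2  2  3  3  4  4
  i=5: 0  1  2  2  3  4  5  5
  i=6: 0  1  2  2  3  4  5  6
  i=7: 0  1  2  3  4  5  6  7
  i=8: 1  2  3  4  5  6  7  8

reading off 1-entries of Δ²R: w = (2, 7, 3, 5, 6, 8, 4, 1).

3 SE-corners of the 14-cell Rothe diagram give Ess(w):

[(2, 6, 1), (6, 4, 2), (7, 1, 0)]


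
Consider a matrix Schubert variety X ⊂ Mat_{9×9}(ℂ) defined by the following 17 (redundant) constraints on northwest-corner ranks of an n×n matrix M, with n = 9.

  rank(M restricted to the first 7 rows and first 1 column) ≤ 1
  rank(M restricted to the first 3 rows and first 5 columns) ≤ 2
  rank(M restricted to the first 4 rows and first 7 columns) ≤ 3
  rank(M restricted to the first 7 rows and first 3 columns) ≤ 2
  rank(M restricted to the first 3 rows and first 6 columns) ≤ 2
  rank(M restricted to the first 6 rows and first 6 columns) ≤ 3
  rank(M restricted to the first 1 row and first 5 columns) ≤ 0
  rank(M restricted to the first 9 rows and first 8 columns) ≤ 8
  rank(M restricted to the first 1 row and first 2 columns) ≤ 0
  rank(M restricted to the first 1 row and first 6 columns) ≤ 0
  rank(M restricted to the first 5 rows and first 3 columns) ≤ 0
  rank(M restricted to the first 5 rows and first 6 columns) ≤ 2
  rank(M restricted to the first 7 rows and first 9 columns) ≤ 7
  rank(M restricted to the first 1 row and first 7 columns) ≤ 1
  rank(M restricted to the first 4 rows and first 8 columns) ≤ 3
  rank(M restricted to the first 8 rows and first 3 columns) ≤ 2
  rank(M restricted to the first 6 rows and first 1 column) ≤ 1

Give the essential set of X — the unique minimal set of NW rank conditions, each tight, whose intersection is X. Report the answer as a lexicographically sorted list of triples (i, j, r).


The tightest implied rank at each (i,j), from the 17 conditions:

  R[1]: 0  0  0  0  0  0  1  1  1
  R[2]: 0  0  0  1  1  1  2  2  2
  R[3]: 0  0  0  1  2  2  3  3  3
  R[4]: 0  0  0  1  2  2  3  3  4
  R[5]: 0  0  0  1  2  2  3  4  5
  R[6]: 1  1  1  2  3  3  4  5  6
  R[7]: 1  2  2  3  4  4  5  6  7
  R[8]: 1  2  2  3  4  5  6  7  8
  R[9]: 1  2  3  4  5  6  7  8  9

so w = (7, 4, 5, 9, 8, 1, 2, 6, 3).

Rothe diagram D(w) (22 cells), 5 SE-corners (essential conditions):

[(1, 6, 0), (4, 8, 3), (5, 3, 0), (5, 6, 2), (8, 3, 2)]


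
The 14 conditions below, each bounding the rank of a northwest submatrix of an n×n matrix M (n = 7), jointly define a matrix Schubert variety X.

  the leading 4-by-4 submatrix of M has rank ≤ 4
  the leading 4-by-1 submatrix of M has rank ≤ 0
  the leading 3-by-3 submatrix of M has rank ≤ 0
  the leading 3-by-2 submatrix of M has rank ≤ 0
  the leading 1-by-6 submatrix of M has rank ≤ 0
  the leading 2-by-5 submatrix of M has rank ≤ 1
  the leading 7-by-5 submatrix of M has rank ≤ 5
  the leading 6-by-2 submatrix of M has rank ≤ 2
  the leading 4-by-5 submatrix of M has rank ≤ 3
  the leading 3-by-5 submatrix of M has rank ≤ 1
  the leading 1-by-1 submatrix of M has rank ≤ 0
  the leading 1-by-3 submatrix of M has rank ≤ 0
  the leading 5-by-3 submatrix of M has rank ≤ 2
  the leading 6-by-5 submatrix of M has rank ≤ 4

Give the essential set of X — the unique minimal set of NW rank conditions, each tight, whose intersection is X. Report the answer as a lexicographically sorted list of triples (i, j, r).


Recovering R(i,j) via the rank-extension bound from the 14 conditions:

  0, 0, 0, 0, 0, 0, 1
  0, 0, 0, 1, 1, 1, 2
  0, 0, 0, 1, 1, 2, 3
  0, 1, 1, 2, 2, 3, 4
  1, 2, 2, 3, 3, 4, 5
  1, 2, 3, 4, 4, 5, 6
  1, 2, 3, 4, 5, 6, 7

the unique w with this rank table is (7, 4, 6, 2, 1, 3, 5).

Rothe diagram D(w) (14 cells), 4 SE-corners (essential conditions):

[(1, 6, 0), (3, 3, 0), (3, 5, 1), (4, 1, 0)]


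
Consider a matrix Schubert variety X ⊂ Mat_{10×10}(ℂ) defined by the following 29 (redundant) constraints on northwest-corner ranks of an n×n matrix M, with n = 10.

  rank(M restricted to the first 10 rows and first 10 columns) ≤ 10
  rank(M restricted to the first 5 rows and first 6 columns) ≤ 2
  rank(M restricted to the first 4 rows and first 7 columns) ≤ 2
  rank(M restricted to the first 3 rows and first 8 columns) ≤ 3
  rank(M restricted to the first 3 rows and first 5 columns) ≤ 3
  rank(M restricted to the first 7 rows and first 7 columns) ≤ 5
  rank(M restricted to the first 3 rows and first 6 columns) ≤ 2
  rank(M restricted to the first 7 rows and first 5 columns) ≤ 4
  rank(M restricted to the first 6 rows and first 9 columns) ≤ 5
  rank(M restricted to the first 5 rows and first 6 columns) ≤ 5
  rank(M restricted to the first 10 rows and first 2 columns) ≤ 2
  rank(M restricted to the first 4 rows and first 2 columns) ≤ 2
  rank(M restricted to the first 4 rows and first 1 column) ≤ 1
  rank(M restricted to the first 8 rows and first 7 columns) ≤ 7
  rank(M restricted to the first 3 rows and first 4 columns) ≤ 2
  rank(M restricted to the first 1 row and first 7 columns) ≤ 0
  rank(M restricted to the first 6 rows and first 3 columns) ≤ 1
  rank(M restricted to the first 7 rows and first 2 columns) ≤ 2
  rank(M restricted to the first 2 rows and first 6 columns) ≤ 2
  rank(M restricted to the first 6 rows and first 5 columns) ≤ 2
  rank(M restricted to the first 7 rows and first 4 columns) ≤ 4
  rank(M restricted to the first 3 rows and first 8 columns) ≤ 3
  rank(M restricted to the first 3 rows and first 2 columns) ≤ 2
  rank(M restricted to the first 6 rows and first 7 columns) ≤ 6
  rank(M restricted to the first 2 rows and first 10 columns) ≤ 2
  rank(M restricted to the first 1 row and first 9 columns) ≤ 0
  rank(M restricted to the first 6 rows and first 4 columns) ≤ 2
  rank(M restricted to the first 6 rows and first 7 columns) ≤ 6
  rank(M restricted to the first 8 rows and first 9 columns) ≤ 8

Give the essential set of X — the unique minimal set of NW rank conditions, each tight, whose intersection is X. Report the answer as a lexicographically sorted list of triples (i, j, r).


The tightest implied rank at each (i,j), from the 29 conditions:

  row 1: 0, 0, 0, 0, 0, 0, 0, 0, 0, 1
  row 2: 1, 1, 1, 1, 1, 1, 1, 1, 1, 2
  row 3: 1, 1, 1, 2, 2, 2, 2, 2, 2, 3
  row 4: 1, 1, 1, 2, 2, 2, 2, 3, 3, 4
  row 5: 1, 1, 1, 2, 2, 2, 3, 4, 4, 5
  row 6: 1, 1, 1, 2, 2, 3, 4, 5, 5, 6
  row 7: 1, 2, 2, 3, 3, 4, 5, 6, 6, 7
  row 8: 1, 2, 3, 4, 4, 5, 6, 7, 7, 8
  row 9: 1, 2, 3, 4, 5, 6, 7, 8, 8, 9
  row 10: 1, 2, 3, 4, 5, 6, 7, 8, 9, 10

the unique w with this rank table is (10, 1, 4, 8, 7, 6, 2, 3, 5, 9).

D(w) has 23 cells with 5 SE-corners; essential set:

[(1, 9, 0), (4, 7, 2), (5, 6, 2), (6, 3, 1), (6, 5, 2)]


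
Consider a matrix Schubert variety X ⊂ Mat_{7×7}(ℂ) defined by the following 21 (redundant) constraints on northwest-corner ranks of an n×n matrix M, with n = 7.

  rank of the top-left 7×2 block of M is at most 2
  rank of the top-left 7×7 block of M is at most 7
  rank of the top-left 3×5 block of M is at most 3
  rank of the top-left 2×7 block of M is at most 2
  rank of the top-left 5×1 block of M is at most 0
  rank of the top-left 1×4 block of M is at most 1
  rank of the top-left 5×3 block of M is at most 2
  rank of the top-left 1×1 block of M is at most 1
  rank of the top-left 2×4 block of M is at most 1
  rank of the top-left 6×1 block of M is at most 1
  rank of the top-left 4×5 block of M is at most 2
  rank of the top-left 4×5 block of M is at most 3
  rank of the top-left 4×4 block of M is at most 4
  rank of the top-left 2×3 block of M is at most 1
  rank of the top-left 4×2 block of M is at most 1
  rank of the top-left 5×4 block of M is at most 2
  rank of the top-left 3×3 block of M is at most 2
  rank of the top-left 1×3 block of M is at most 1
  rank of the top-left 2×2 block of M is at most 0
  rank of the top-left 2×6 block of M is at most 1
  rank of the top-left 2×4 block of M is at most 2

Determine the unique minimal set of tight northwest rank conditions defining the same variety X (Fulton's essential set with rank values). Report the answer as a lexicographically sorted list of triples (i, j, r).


The tightest implied rank at each (i,j), from the 21 conditions:

  i=1: 0 | 0 | 1 | 1 | 1 | 1 | 1
  i=2: 0 | 0 | 1 | 1 | 1 | 1 | 2
  i=3: 0 | 1 | 2 | 2 | 2 | 2 | 3
  i=4: 0 | 1 | 2 | 2 | 2 | 3 | 4
  i=5: 0 | 1 | 2 | 2 | 3 | 4 | 5
  i=6: 1 | 2 | 3 | 3 | 4 | 5 | 6
  i=7: 1 | 2 | 3 | 4 | 5 | 6 | 7

hence w(1..7) = (3, 7, 2, 6, 5, 1, 4).

ℓ(w)=13; the 5 essential cells (i,j,r):

[(2, 2, 0), (2, 6, 1), (4, 5, 2), (5, 1, 0), (5, 4, 2)]


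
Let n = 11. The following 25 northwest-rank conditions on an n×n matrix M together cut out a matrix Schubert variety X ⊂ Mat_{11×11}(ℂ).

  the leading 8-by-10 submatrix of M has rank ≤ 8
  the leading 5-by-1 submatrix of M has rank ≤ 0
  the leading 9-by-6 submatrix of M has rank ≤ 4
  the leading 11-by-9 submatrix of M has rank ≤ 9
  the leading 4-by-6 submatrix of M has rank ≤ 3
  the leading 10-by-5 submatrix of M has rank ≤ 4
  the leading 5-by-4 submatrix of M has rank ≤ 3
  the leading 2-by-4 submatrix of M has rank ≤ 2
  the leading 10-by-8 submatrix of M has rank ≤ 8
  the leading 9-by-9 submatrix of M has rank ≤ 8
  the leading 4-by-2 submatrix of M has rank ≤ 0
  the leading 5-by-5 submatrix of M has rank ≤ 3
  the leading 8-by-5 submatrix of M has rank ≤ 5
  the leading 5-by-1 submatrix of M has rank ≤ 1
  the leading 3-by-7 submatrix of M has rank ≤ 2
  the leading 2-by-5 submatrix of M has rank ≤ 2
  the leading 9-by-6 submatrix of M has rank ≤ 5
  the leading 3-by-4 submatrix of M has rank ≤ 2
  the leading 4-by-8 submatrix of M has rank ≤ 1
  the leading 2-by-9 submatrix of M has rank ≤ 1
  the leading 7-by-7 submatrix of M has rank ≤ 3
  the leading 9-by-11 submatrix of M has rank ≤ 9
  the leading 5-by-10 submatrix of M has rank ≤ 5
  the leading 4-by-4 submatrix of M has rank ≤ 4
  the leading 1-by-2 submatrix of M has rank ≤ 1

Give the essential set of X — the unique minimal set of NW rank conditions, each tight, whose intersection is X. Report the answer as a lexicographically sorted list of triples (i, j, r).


Recovering R(i,j) via the rank-extension bound from the 25 conditions:

  0, 0, 1, 1, 1, 1, 1, 1, 1, 1, 1
  0, 0, 1, 1, 1, 1, 1, 1, 1, 2, 2
  0, 0, 1, 1, 1, 1, 1, 1, 2, 3, 3
  0, 0, 1, 1, 1, 1, 1, 1, 2, 3, 4
  0, 1, 2, 2, 2, 2, 2, 2, 3, 4, 5
  1, 2, 3, 3, 3, 3, 3, 3, 4, 5, 6
  1, 2, 3, 3, 3, 3, 3, 4, 5, 6, 7
  1, 2, 3, 4, 4, 4, 4, 5, 6, 7, 8
  1, 2, 3, 4, 4, 4, 5, 6, 7, 8, 9
  1, 2, 3, 4, 4, 5, 6, 7, 8, 9, 10
  1, 2, 3, 4, 5, 6, 7, 8, 9, 10, 11

reading off 1-entries of Δ²R: w = (3, 10, 9, 11, 2, 1, 8, 4, 7, 6, 5).

Fulton essential set (7 of the 32 Rothe cells):

[(2, 9, 1), (4, 2, 0), (4, 8, 1), (5, 1, 0), (7, 7, 3), (9, 6, 4), (10, 5, 4)]


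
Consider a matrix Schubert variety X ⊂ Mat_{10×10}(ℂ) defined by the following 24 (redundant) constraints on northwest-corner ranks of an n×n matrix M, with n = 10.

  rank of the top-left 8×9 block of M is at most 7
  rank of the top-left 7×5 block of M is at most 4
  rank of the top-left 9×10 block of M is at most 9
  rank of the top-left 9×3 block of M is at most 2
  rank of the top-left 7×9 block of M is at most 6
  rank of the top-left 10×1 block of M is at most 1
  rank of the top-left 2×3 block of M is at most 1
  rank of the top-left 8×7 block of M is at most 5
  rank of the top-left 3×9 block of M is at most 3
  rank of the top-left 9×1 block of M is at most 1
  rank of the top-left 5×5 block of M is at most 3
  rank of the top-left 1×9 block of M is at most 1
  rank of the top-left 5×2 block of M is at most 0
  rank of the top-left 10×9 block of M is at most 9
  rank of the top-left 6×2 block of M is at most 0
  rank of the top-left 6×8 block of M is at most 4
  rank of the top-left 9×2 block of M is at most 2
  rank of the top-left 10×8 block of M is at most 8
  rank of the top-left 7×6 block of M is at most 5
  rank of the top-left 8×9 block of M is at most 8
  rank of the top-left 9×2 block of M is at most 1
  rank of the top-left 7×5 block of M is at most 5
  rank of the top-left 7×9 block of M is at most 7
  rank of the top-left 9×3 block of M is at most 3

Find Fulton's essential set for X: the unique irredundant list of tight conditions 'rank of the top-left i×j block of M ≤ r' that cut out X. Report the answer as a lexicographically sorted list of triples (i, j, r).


Reconstructing r_w from the 24 given conditions:

  R[1]: 0 | 0 | 1 | 1 | 1 | 1 | 1 | 1 | 1 | 1
  R[2]: 0 | 0 | 1 | 2 | 2 | 2 | 2 | 2 | 2 | 2
  R[3]: 0 | 0 | 1 | 2 | 3 | 3 | 3 | 3 | 3 | 3
  R[4]: 0 | 0 | 1 | 2 | 3 | 4 | 4 | 4 | 4 | 4
  R[5]: 0 | 0 | 1 | 2 | 3 | 4 | 4 | 4 | 5 | 5
  R[6]: 0 | 0 | 1 | 2 | 3 | 4 | 4 | 4 | 5 | 6
  R[7]: 1 | 1 | 2 | 3 | 4 | 5 | 5 | 5 | 6 | 7
  R[8]: 1 | 1 | 2 | 3 | 4 | 5 | 5 | 6 | 7 | 8
  R[9]: 1 | 1 | 2 | 3 | 4 | 5 | 6 | 7 | 8 | 9
  R[10]: 1 | 2 | 3 | 4 | 5 | 6 | 7 | 8 | 9 | 10

reading off 1-entries of Δ²R: w = (3, 4, 5, 6, 9, 10, 1, 8, 7, 2).

4 SE-corners of the 19-cell Rothe diagram give Ess(w):

[(6, 2, 0), (6, 8, 4), (8, 7, 5), (9, 2, 1)]
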